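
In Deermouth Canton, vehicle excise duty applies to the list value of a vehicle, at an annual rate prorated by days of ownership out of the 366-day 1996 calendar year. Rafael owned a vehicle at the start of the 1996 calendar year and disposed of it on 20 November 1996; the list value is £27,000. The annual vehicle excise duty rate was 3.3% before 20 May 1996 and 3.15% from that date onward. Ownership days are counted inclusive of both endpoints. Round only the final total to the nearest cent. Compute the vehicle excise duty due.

1 January – 19 May 1996: 140 days at 3.3% → £27,000 × 3.3% × 140/366 = £340.8197
20 May – 20 November 1996: 185 days at 3.15% → £27,000 × 3.15% × 185/366 = £429.8975
Total = £770.7172

£770.72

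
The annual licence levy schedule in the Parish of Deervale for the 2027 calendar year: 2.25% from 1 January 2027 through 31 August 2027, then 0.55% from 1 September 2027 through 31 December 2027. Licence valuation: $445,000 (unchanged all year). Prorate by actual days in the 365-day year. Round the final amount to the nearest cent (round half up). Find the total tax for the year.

1 January – 31 August 2027: 243 days at 2.25% → $445,000 × 2.25% × 243/365 = $6,665.8562
1 September – 31 December 2027: 122 days at 0.55% → $445,000 × 0.55% × 122/365 = $818.0685
Total = $7,483.9247

$7,483.92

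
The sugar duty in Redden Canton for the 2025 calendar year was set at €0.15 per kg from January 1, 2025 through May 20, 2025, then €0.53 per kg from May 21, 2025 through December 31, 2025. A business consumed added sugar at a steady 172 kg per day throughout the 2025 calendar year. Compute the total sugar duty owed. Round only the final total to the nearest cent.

€24,123.00

January 1 – May 20, 2025: 140 days × 172 kg/day = 24,080 kg at €0.15/kg → €3,612.00
May 21 – December 31, 2025: 225 days × 172 kg/day = 38,700 kg at €0.53/kg → €20,511.00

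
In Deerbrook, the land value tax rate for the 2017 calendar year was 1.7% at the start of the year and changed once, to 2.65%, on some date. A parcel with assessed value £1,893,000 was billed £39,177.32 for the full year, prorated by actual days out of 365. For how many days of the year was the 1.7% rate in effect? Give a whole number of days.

223 days

Let d = days at the first rate; then 365 − d days at the second rate.
£1,893,000 × [1.7%·d + 2.65%·(365−d)] / 365 = £39,177.32
Solving gives d = 223, so the new rate took effect on August 12, 2017.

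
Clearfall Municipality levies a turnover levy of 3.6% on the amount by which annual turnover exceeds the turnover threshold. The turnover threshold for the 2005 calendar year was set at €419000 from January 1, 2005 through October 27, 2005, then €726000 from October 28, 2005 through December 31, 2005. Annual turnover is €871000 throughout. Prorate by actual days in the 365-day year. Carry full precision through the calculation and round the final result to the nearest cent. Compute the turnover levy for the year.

January 1 – October 27, 2005: 300 days, exemption €419000 → (€871000 − €419000) × 3.6% × 300/365 = €13374.2466
October 28 – December 31, 2005: 65 days, exemption €726000 → (€871000 − €726000) × 3.6% × 65/365 = €929.5890
Total = €14303.8356

€14303.84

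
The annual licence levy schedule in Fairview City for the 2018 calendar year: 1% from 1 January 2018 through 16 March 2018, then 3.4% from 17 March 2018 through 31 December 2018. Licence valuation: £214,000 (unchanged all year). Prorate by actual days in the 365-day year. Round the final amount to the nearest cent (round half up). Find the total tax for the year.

1 January – 16 March 2018: 75 days at 1% → £214,000 × 1% × 75/365 = £439.7260
17 March – 31 December 2018: 290 days at 3.4% → £214,000 × 3.4% × 290/365 = £5,780.9315
Total = £6,220.6575

£6,220.66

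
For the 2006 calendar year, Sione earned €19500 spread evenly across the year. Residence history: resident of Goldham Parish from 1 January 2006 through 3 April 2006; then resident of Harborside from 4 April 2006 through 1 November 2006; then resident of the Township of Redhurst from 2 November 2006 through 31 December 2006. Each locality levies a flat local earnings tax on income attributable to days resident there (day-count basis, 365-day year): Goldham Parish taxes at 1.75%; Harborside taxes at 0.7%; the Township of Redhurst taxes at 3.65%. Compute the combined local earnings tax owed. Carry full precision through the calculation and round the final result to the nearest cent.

€283.23

Goldham Parish, 1 January – 3 April 2006: 93 days → €19500 × 1.75% × 93/365 = €86.9486
Harborside, 4 April – 1 November 2006: 212 days → €19500 × 0.7% × 212/365 = €79.2822
The Township of Redhurst, 2 November – 31 December 2006: 60 days → €19500 × 3.65% × 60/365 = €117.0000
Total = €283.2308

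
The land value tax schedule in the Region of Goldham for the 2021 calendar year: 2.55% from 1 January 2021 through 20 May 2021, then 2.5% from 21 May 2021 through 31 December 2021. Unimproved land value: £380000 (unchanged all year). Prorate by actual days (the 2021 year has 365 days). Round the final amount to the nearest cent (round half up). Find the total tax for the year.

1 January – 20 May 2021: 140 days at 2.55% → £380000 × 2.55% × 140/365 = £3716.7123
21 May – 31 December 2021: 225 days at 2.5% → £380000 × 2.5% × 225/365 = £5856.1644
Total = £9572.8767

£9572.88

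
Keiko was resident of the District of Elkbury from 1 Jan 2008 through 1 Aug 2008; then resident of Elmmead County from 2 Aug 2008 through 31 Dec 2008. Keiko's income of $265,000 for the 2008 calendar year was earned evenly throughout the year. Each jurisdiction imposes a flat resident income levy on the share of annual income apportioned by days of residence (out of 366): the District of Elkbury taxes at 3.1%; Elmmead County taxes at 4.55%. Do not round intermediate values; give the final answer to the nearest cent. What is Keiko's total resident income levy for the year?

$9,810.79

The District of Elkbury, 1 Jan – 1 Aug 2008: 214 days → $265,000 × 3.1% × 214/366 = $4,803.3060
Elmmead County, 2 Aug – 31 Dec 2008: 152 days → $265,000 × 4.55% × 152/366 = $5,007.4863
Total = $9,810.7923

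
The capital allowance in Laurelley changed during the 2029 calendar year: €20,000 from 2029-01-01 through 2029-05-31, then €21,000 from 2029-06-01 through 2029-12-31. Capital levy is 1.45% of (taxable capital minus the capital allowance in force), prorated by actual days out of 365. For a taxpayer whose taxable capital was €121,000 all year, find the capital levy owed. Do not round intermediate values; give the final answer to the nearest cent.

2029-01-01 to 2029-05-31: 151 days, exemption €20,000 → (€121,000 − €20,000) × 1.45% × 151/365 = €605.8616
2029-06-01 to 2029-12-31: 214 days, exemption €21,000 → (€121,000 − €21,000) × 1.45% × 214/365 = €850.1370
Total = €1,455.9986

€1,456.00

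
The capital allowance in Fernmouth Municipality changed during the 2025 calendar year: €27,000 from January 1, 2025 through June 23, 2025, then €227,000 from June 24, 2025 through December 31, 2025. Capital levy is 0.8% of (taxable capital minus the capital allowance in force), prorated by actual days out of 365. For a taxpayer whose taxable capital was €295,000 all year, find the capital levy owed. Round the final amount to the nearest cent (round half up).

January 1 – June 23, 2025: 174 days, exemption €27,000 → (€295,000 − €27,000) × 0.8% × 174/365 = €1,022.0712
June 24 – December 31, 2025: 191 days, exemption €227,000 → (€295,000 − €227,000) × 0.8% × 191/365 = €284.6685
Total = €1,306.7397

€1,306.74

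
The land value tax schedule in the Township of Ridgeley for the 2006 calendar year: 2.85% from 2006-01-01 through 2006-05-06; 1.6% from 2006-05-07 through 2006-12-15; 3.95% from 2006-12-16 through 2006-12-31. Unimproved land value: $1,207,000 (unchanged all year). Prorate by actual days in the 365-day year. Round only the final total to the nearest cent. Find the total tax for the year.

2006-01-01 to 2006-05-06: 126 days at 2.85% → $1,207,000 × 2.85% × 126/365 = $11,874.8959
2006-05-07 to 2006-12-15: 223 days at 1.6% → $1,207,000 × 1.6% × 223/365 = $11,798.8384
2006-12-16 to 2006-12-31: 16 days at 3.95% → $1,207,000 × 3.95% × 16/365 = $2,089.9288
Total = $25,763.6630

$25,763.66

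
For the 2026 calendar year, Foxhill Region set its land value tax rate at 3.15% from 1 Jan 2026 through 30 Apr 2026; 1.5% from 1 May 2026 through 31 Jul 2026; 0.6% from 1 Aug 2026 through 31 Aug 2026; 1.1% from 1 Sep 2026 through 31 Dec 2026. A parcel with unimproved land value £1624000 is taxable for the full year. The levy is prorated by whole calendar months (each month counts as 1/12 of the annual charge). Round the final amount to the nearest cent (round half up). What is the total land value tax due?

£29908.67

1 Jan – 30 Apr 2026: 4 months at 3.15% → £1624000 × 3.15% × 4/12 = £17052.0000
1 May – 31 Jul 2026: 3 months at 1.5% → £1624000 × 1.5% × 3/12 = £6090.0000
1 Aug – 31 Aug 2026: 1 month at 0.6% → £1624000 × 0.6% × 1/12 = £812.0000
1 Sep – 31 Dec 2026: 4 months at 1.1% → £1624000 × 1.1% × 4/12 = £5954.6667
Total = £29908.6667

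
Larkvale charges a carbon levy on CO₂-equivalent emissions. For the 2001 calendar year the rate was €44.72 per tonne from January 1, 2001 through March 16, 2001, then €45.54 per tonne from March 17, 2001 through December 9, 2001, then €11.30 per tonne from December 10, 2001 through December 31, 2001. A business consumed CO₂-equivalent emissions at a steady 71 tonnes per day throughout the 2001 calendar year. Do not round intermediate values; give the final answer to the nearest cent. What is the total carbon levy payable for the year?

€1,122,319.72

January 1 – March 16, 2001: 75 days × 71 tonnes/day = 5,325 tonnes at €44.72/tonne → €238,134.00
March 17 – December 9, 2001: 268 days × 71 tonnes/day = 19,028 tonnes at €45.54/tonne → €866,535.12
December 10 – December 31, 2001: 22 days × 71 tonnes/day = 1,562 tonnes at €11.30/tonne → €17,650.60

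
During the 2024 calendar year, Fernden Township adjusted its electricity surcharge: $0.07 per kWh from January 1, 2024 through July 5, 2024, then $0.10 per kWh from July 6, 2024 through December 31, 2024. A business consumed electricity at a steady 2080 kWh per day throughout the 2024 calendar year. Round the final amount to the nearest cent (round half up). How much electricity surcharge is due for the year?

January 1 – July 5, 2024: 187 days × 2080 kWh/day = 388,960 kWh at $0.07/kWh → $27,227.20
July 6 – December 31, 2024: 179 days × 2080 kWh/day = 372,320 kWh at $0.10/kWh → $37,232.00

$64,459.20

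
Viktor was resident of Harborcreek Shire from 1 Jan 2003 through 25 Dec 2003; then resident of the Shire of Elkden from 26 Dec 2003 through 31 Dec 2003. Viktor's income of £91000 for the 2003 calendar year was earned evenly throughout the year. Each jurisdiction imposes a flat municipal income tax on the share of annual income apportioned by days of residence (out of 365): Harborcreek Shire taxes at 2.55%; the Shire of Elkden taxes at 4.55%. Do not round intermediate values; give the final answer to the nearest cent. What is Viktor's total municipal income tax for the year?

Harborcreek Shire, 1 Jan – 25 Dec 2003: 359 days → £91000 × 2.55% × 359/365 = £2282.3548
The Shire of Elkden, 26 Dec – 31 Dec 2003: 6 days → £91000 × 4.55% × 6/365 = £68.0630
Total = £2350.4178

£2350.42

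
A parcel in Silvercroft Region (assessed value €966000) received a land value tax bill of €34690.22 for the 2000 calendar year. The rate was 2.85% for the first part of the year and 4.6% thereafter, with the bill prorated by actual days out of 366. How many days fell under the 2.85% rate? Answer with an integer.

Let d = days at the first rate; then 366 − d days at the second rate.
€966000 × [2.85%·d + 4.6%·(366−d)] / 366 = €34690.22
Solving gives d = 211, so the new rate took effect on 30 Jul 2000.

211 days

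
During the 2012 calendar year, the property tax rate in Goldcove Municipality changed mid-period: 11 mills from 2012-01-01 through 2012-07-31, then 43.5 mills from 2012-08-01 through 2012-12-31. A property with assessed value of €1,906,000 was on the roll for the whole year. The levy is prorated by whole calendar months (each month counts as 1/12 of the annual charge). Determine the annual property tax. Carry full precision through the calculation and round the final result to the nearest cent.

€46,776.42

2012-01-01 to 2012-07-31: 7 months at 11 mills → €1,906,000 × 1.1% × 7/12 = €12,230.1667
2012-08-01 to 2012-12-31: 5 months at 43.5 mills → €1,906,000 × 4.35% × 5/12 = €34,546.2500
Total = €46,776.4167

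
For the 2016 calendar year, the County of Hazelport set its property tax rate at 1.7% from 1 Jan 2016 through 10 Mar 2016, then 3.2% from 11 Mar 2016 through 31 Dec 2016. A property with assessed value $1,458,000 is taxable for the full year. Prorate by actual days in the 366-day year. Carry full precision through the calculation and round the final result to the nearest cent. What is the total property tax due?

1 Jan – 10 Mar 2016: 70 days at 1.7% → $1,458,000 × 1.7% × 70/366 = $4,740.4918
11 Mar – 31 Dec 2016: 296 days at 3.2% → $1,458,000 × 3.2% × 296/366 = $37,732.7213
Total = $42,473.2131

$42,473.21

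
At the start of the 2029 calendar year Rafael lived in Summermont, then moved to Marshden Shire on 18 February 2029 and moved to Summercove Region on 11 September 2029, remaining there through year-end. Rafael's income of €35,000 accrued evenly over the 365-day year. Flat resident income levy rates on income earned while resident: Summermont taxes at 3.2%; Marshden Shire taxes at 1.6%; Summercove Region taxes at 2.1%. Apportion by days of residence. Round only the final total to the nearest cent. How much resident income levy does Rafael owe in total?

Summermont, 1 January – 17 February 2029: 48 days → €35,000 × 3.2% × 48/365 = €147.2877
Marshden Shire, 18 February – 10 September 2029: 205 days → €35,000 × 1.6% × 205/365 = €314.5205
Summercove Region, 11 September – 31 December 2029: 112 days → €35,000 × 2.1% × 112/365 = €225.5342
Total = €687.3425

€687.34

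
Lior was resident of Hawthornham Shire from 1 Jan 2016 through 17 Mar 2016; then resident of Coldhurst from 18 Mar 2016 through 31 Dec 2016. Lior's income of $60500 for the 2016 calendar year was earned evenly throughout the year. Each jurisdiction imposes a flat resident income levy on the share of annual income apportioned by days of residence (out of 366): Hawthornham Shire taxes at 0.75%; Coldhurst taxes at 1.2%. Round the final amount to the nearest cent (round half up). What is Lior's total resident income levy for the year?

Hawthornham Shire, 1 Jan – 17 Mar 2016: 77 days → $60500 × 0.75% × 77/366 = $95.4611
Coldhurst, 18 Mar – 31 Dec 2016: 289 days → $60500 × 1.2% × 289/366 = $573.2623
Total = $668.7234

$668.72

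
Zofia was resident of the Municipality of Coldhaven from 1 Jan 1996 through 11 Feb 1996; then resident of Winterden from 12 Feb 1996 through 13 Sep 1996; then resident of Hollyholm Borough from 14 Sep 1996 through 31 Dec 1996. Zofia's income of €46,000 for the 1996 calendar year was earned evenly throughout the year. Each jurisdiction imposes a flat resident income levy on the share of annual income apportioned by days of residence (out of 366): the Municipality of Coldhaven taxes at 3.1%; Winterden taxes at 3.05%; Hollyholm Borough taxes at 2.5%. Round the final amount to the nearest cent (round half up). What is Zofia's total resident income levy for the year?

€1,330.29

The Municipality of Coldhaven, 1 Jan – 11 Feb 1996: 42 days → €46,000 × 3.1% × 42/366 = €163.6393
Winterden, 12 Feb – 13 Sep 1996: 215 days → €46,000 × 3.05% × 215/366 = €824.1667
Hollyholm Borough, 14 Sep – 31 Dec 1996: 109 days → €46,000 × 2.5% × 109/366 = €342.4863
Total = €1,330.2923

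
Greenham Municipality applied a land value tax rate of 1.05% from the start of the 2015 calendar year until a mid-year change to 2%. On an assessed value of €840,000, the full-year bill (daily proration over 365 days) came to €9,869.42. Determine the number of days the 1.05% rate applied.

Let d = days at the first rate; then 365 − d days at the second rate.
€840,000 × [1.05%·d + 2%·(365−d)] / 365 = €9,869.42
Solving gives d = 317, so the new rate took effect on 14 November 2015.

317 days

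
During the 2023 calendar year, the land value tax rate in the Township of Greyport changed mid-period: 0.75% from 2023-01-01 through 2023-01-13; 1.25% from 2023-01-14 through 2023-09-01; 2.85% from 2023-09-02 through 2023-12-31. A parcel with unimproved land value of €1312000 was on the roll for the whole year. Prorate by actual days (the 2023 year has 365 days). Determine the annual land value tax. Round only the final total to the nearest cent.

2023-01-01 to 2023-01-13: 13 days at 0.75% → €1312000 × 0.75% × 13/365 = €350.4658
2023-01-14 to 2023-09-01: 231 days at 1.25% → €1312000 × 1.25% × 231/365 = €10379.1781
2023-09-02 to 2023-12-31: 121 days at 2.85% → €1312000 × 2.85% × 121/365 = €12395.7041
Total = €23125.3479

€23125.35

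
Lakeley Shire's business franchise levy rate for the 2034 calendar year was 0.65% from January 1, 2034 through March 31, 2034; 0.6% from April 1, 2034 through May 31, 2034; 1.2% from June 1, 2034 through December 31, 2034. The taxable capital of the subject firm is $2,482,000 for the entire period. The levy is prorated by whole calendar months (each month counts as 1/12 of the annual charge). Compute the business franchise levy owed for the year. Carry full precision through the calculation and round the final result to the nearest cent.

$23,889.25

January 1 – March 31, 2034: 3 months at 0.65% → $2,482,000 × 0.65% × 3/12 = $4,033.2500
April 1 – May 31, 2034: 2 months at 0.6% → $2,482,000 × 0.6% × 2/12 = $2,482.0000
June 1 – December 31, 2034: 7 months at 1.2% → $2,482,000 × 1.2% × 7/12 = $17,374.0000
Total = $23,889.2500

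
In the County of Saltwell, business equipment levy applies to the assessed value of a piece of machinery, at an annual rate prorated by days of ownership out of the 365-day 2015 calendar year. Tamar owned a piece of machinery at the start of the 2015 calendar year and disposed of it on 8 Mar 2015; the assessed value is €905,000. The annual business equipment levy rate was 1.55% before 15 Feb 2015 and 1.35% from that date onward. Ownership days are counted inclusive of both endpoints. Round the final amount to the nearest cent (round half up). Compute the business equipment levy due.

1 Jan – 14 Feb 2015: 45 days at 1.55% → €905,000 × 1.55% × 45/365 = €1,729.4178
15 Feb – 8 Mar 2015: 22 days at 1.35% → €905,000 × 1.35% × 22/365 = €736.3973
Total = €2,465.8151

€2,465.82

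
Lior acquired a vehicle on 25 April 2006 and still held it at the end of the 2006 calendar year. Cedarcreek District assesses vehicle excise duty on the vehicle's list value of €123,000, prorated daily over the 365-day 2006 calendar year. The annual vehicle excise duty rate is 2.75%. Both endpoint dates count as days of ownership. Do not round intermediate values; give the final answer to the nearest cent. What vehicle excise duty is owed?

Days held (25 April – 31 December 2006): 251 out of 365
Tax = €123,000 × 2.75% × 251/365 = €2,326.0479

€2,326.05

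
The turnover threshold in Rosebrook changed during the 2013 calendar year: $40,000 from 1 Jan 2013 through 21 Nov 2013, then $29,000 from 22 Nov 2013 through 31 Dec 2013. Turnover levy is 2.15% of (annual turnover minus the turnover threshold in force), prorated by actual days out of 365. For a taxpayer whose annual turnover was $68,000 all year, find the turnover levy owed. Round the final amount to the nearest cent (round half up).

$627.92

1 Jan – 21 Nov 2013: 325 days, exemption $40,000 → ($68,000 − $40,000) × 2.15% × 325/365 = $536.0274
22 Nov – 31 Dec 2013: 40 days, exemption $29,000 → ($68,000 − $29,000) × 2.15% × 40/365 = $91.8904
Total = $627.9178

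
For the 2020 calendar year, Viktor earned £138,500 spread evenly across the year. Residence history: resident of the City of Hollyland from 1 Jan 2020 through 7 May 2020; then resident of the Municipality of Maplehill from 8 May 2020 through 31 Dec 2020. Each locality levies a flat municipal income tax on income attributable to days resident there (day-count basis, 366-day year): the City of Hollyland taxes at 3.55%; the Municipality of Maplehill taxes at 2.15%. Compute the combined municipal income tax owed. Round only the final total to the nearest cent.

£3,655.87

The City of Hollyland, 1 Jan – 7 May 2020: 128 days → £138,500 × 3.55% × 128/366 = £1,719.5191
The Municipality of Maplehill, 8 May – 31 Dec 2020: 238 days → £138,500 × 2.15% × 238/366 = £1,936.3511
Total = £3,655.8702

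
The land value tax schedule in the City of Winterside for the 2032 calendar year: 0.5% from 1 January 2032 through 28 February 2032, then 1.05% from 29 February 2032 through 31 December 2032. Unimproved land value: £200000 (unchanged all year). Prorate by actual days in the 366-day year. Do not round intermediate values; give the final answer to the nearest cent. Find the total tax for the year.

£1922.68

1 January – 28 February 2032: 59 days at 0.5% → £200000 × 0.5% × 59/366 = £161.2022
29 February – 31 December 2032: 307 days at 1.05% → £200000 × 1.05% × 307/366 = £1761.4754
Total = £1922.6776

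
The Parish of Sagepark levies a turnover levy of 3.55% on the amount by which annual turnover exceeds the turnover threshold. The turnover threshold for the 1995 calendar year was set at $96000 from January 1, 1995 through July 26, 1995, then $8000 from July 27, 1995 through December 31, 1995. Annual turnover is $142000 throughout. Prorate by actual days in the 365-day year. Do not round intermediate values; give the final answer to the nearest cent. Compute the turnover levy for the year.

January 1 – July 26, 1995: 207 days, exemption $96000 → ($142000 − $96000) × 3.55% × 207/365 = $926.1123
July 27 – December 31, 1995: 158 days, exemption $8000 → ($142000 − $8000) × 3.55% × 158/365 = $2059.1945
Total = $2985.3068

$2985.31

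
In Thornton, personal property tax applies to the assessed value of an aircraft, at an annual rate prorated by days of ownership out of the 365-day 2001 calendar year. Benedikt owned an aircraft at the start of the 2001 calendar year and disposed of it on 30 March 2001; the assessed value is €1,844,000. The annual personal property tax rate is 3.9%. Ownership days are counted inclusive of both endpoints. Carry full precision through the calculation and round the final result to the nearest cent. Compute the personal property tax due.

€17,535.68

Days held (1 January – 30 March 2001): 89 out of 365
Tax = €1,844,000 × 3.9% × 89/365 = €17,535.6822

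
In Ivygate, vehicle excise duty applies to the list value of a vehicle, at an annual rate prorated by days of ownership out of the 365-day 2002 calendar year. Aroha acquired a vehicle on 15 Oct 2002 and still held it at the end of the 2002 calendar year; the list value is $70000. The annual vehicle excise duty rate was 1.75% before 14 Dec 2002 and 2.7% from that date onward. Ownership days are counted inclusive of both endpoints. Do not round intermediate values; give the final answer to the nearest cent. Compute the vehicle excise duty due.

15 Oct – 13 Dec 2002: 60 days at 1.75% → $70000 × 1.75% × 60/365 = $201.3699
14 Dec – 31 Dec 2002: 18 days at 2.7% → $70000 × 2.7% × 18/365 = $93.2055
Total = $294.5753

$294.58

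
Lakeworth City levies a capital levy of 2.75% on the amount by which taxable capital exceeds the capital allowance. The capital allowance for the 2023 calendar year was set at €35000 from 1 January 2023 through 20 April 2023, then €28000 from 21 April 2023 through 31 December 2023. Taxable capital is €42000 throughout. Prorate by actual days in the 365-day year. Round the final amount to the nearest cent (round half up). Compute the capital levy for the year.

€326.99

1 January – 20 April 2023: 110 days, exemption €35000 → (€42000 − €35000) × 2.75% × 110/365 = €58.0137
21 April – 31 December 2023: 255 days, exemption €28000 → (€42000 − €28000) × 2.75% × 255/365 = €268.9726
Total = €326.9863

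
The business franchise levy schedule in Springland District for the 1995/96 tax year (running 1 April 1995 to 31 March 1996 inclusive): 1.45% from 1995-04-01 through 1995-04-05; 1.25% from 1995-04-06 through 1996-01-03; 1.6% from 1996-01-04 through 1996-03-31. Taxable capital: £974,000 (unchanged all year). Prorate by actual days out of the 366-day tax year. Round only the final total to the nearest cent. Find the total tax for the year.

1995-04-01 to 1995-04-05: 5 days at 1.45% → £974,000 × 1.45% × 5/366 = £192.9372
1995-04-06 to 1996-01-03: 273 days at 1.25% → £974,000 × 1.25% × 273/366 = £9,081.3525
1996-01-04 to 1996-03-31: 88 days at 1.6% → £974,000 × 1.6% × 88/366 = £3,746.9727
Total = £13,021.2623

£13,021.26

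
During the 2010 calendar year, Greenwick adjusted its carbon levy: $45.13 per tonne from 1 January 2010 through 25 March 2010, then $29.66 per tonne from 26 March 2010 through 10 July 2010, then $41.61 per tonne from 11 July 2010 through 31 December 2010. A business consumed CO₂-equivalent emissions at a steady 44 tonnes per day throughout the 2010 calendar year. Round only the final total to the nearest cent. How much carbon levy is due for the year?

$625,005.92

1 January – 25 March 2010: 84 days × 44 tonnes/day = 3,696 tonnes at $45.13/tonne → $166,800.48
26 March – 10 July 2010: 107 days × 44 tonnes/day = 4,708 tonnes at $29.66/tonne → $139,639.28
11 July – 31 December 2010: 174 days × 44 tonnes/day = 7,656 tonnes at $41.61/tonne → $318,566.16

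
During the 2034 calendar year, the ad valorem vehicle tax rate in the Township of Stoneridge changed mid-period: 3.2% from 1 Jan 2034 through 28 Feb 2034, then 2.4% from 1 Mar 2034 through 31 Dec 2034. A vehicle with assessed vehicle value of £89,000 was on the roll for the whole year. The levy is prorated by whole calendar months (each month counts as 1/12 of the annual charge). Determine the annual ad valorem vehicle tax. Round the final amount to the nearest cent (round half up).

£2,254.67

1 Jan – 28 Feb 2034: 2 months at 3.2% → £89,000 × 3.2% × 2/12 = £474.6667
1 Mar – 31 Dec 2034: 10 months at 2.4% → £89,000 × 2.4% × 10/12 = £1,780.0000
Total = £2,254.6667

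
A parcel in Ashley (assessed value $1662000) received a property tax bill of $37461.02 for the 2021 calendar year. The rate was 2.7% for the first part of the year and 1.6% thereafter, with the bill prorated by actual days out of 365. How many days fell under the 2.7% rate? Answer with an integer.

217 days

Let d = days at the first rate; then 365 − d days at the second rate.
$1662000 × [2.7%·d + 1.6%·(365−d)] / 365 = $37461.02
Solving gives d = 217, so the new rate took effect on August 6, 2021.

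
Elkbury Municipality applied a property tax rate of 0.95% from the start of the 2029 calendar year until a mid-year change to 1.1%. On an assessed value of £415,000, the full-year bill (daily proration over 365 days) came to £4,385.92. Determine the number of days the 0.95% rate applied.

105 days

Let d = days at the first rate; then 365 − d days at the second rate.
£415,000 × [0.95%·d + 1.1%·(365−d)] / 365 = £4,385.92
Solving gives d = 105, so the new rate took effect on April 16, 2029.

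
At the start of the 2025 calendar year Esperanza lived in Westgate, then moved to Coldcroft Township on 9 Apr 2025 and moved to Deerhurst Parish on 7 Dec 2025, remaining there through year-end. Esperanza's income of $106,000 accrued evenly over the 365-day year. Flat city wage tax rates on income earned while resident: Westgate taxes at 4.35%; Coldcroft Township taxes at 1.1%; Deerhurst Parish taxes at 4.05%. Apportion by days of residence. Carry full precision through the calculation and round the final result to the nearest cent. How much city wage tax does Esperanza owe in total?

Westgate, 1 Jan – 8 Apr 2025: 98 days → $106,000 × 4.35% × 98/365 = $1,238.0219
Coldcroft Township, 9 Apr – 6 Dec 2025: 242 days → $106,000 × 1.1% × 242/365 = $773.0740
Deerhurst Parish, 7 Dec – 31 Dec 2025: 25 days → $106,000 × 4.05% × 25/365 = $294.0411
Total = $2,305.1370

$2,305.14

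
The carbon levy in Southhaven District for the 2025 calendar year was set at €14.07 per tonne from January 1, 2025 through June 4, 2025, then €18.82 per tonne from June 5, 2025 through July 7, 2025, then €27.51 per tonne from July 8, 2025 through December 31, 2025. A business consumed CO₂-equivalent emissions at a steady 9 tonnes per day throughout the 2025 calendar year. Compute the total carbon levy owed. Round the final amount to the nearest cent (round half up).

€69040.62

January 1 – June 4, 2025: 155 days × 9 tonnes/day = 1,395 tonnes at €14.07/tonne → €19627.65
June 5 – July 7, 2025: 33 days × 9 tonnes/day = 297 tonnes at €18.82/tonne → €5589.54
July 8 – December 31, 2025: 177 days × 9 tonnes/day = 1,593 tonnes at €27.51/tonne → €43823.43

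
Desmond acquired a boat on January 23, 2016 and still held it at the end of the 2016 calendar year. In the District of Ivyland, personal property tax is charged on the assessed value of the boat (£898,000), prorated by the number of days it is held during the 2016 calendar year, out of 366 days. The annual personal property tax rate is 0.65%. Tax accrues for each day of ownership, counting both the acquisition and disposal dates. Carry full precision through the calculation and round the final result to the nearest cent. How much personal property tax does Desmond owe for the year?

Days held (January 23 – December 31, 2016): 344 out of 366
Tax = £898,000 × 0.65% × 344/366 = £5,486.1421

£5,486.14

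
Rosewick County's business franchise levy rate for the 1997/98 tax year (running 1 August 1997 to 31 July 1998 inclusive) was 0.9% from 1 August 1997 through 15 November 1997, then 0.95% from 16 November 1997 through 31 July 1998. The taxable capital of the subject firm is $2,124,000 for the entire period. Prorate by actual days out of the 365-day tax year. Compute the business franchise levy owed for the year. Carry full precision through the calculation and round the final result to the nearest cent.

1 August – 15 November 1997: 107 days at 0.9% → $2,124,000 × 0.9% × 107/365 = $5,603.8685
16 November 1997 – 31 July 1998: 258 days at 0.95% → $2,124,000 × 0.95% × 258/365 = $14,262.8055
Total = $19,866.6740

$19,866.67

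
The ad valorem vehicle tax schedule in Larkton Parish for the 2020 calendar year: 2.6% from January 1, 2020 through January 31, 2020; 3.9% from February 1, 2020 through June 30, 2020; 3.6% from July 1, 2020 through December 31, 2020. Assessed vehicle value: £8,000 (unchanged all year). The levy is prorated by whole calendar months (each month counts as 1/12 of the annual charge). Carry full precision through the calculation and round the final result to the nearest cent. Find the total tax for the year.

£291.33

January 1 – January 31, 2020: 1 month at 2.6% → £8,000 × 2.6% × 1/12 = £17.3333
February 1 – June 30, 2020: 5 months at 3.9% → £8,000 × 3.9% × 5/12 = £130.0000
July 1 – December 31, 2020: 6 months at 3.6% → £8,000 × 3.6% × 6/12 = £144.0000
Total = £291.3333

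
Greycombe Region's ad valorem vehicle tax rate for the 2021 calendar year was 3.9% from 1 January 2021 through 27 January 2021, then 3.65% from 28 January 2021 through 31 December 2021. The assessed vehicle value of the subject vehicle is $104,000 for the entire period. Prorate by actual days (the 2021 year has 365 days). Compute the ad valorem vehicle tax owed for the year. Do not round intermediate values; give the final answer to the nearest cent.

1 January – 27 January 2021: 27 days at 3.9% → $104,000 × 3.9% × 27/365 = $300.0329
28 January – 31 December 2021: 338 days at 3.65% → $104,000 × 3.65% × 338/365 = $3,515.2000
Total = $3,815.2329

$3,815.23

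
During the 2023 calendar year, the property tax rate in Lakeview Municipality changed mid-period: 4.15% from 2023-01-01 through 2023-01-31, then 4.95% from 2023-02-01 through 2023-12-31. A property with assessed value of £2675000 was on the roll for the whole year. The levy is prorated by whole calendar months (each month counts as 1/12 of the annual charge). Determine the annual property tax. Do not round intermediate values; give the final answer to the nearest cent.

£130629.17

2023-01-01 to 2023-01-31: 1 month at 4.15% → £2675000 × 4.15% × 1/12 = £9251.0417
2023-02-01 to 2023-12-31: 11 months at 4.95% → £2675000 × 4.95% × 11/12 = £121378.1250
Total = £130629.1667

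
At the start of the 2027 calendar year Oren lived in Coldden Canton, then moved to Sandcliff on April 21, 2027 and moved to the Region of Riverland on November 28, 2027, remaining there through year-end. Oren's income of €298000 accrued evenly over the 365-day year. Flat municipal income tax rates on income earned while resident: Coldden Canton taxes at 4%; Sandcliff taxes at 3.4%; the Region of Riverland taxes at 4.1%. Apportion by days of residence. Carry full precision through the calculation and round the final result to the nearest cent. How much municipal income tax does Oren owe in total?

€10865.16

Coldden Canton, January 1 – April 20, 2027: 110 days → €298000 × 4% × 110/365 = €3592.3288
Sandcliff, April 21 – November 27, 2027: 221 days → €298000 × 3.4% × 221/365 = €6134.7178
The Region of Riverland, November 28 – December 31, 2027: 34 days → €298000 × 4.1% × 34/365 = €1138.1151
Total = €10865.1616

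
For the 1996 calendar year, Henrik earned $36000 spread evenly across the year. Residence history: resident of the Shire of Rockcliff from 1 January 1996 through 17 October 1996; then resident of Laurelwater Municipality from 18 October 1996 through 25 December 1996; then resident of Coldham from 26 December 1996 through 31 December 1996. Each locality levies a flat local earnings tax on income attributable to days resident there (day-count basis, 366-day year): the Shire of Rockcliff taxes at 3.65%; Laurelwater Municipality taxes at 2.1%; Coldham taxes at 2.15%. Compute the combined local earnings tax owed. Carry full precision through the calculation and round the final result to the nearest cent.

The Shire of Rockcliff, 1 January – 17 October 1996: 291 days → $36000 × 3.65% × 291/366 = $1044.7377
Laurelwater Municipality, 18 October – 25 December 1996: 69 days → $36000 × 2.1% × 69/366 = $142.5246
Coldham, 26 December – 31 December 1996: 6 days → $36000 × 2.15% × 6/366 = $12.6885
Total = $1199.9508

$1199.95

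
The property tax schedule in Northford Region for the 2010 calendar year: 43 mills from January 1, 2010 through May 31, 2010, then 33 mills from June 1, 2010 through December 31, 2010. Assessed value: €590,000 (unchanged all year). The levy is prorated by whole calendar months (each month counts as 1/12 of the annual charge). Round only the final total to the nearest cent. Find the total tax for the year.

€21,928.33

January 1 – May 31, 2010: 5 months at 43 mills → €590,000 × 4.3% × 5/12 = €10,570.8333
June 1 – December 31, 2010: 7 months at 33 mills → €590,000 × 3.3% × 7/12 = €11,357.5000
Total = €21,928.3333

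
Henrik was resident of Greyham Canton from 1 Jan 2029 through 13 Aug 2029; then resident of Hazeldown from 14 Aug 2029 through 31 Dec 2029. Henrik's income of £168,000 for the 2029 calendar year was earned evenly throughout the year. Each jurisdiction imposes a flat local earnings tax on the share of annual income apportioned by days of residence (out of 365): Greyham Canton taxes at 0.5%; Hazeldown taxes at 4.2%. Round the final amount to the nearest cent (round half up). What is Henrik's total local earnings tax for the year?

£3,224.22

Greyham Canton, 1 Jan – 13 Aug 2029: 225 days → £168,000 × 0.5% × 225/365 = £517.8082
Hazeldown, 14 Aug – 31 Dec 2029: 140 days → £168,000 × 4.2% × 140/365 = £2,706.4110
Total = £3,224.2192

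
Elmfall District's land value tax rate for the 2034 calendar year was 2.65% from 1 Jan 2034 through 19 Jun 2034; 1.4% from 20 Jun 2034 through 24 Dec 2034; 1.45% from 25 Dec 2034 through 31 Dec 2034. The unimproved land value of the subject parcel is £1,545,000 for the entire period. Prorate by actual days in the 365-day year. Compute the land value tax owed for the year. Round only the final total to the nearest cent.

1 Jan – 19 Jun 2034: 170 days at 2.65% → £1,545,000 × 2.65% × 170/365 = £19,069.1096
20 Jun – 24 Dec 2034: 188 days at 1.4% → £1,545,000 × 1.4% × 188/365 = £11,140.9315
25 Dec – 31 Dec 2034: 7 days at 1.45% → £1,545,000 × 1.45% × 7/365 = £429.6370
Total = £30,639.6781

£30,639.68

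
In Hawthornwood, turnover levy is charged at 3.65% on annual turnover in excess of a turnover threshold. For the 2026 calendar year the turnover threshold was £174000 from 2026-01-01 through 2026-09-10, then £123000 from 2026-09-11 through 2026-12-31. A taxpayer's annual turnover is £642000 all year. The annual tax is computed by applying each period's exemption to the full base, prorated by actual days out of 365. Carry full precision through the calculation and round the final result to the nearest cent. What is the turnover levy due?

2026-01-01 to 2026-09-10: 253 days, exemption £174000 → (£642000 − £174000) × 3.65% × 253/365 = £11840.4000
2026-09-11 to 2026-12-31: 112 days, exemption £123000 → (£642000 − £123000) × 3.65% × 112/365 = £5812.8000
Total = £17653.2000

£17653.20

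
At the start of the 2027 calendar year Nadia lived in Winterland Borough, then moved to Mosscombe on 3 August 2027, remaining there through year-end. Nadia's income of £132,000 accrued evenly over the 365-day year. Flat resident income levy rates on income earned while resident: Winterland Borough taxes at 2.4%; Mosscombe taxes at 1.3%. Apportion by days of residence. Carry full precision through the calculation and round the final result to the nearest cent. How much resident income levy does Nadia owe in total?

Winterland Borough, 1 January – 2 August 2027: 214 days → £132,000 × 2.4% × 214/365 = £1,857.4027
Mosscombe, 3 August – 31 December 2027: 151 days → £132,000 × 1.3% × 151/365 = £709.9068
Total = £2,567.3096

£2,567.31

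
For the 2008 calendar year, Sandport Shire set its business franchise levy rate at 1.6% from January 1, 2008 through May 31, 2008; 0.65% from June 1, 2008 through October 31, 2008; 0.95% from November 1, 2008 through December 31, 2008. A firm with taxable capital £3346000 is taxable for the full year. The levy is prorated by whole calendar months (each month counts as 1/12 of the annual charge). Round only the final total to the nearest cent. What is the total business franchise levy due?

£36666.58

January 1 – May 31, 2008: 5 months at 1.6% → £3346000 × 1.6% × 5/12 = £22306.6667
June 1 – October 31, 2008: 5 months at 0.65% → £3346000 × 0.65% × 5/12 = £9062.0833
November 1 – December 31, 2008: 2 months at 0.95% → £3346000 × 0.95% × 2/12 = £5297.8333
Total = £36666.5833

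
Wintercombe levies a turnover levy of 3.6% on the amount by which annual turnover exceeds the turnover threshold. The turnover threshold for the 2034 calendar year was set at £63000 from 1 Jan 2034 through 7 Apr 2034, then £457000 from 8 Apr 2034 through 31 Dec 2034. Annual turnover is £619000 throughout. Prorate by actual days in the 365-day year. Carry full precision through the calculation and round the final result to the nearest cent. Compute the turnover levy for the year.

£9601.45

1 Jan – 7 Apr 2034: 97 days, exemption £63000 → (£619000 − £63000) × 3.6% × 97/365 = £5319.3205
8 Apr – 31 Dec 2034: 268 days, exemption £457000 → (£619000 − £457000) × 3.6% × 268/365 = £4282.1260
Total = £9601.4466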